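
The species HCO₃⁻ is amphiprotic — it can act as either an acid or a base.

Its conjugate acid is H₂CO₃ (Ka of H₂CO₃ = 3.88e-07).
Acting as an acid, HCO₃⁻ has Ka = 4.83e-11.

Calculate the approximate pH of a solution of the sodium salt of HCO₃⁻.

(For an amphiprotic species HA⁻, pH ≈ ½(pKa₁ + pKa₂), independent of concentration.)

pKa₁ = -log(3.88e-07) = 6.41; pKa₂ = -log(4.83e-11) = 10.32. For an amphiprotic species, pH ≈ ½(pKa₁ + pKa₂) = ½(6.41 + 10.32) = 8.36.

pH = 8.36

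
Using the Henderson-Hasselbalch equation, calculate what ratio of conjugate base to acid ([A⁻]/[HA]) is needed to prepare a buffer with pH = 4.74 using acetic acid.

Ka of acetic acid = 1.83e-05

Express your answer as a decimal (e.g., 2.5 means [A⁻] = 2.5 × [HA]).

pKa = -log(1.83e-05) = 4.7375. pH = pKa + log([A⁻]/[HA]), so log([A⁻]/[HA]) = pH − pKa = 4.74 − 4.7375 = 0.0025. [A⁻]/[HA] = 10^(0.0025) = 1.01

[A⁻]/[HA] = 1.01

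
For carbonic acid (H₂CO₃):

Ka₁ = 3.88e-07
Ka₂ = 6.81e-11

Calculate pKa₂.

pKa₂ = -log(Ka₂) = -log(6.81e-11) = 10.17.

pK_{a2} = 10.17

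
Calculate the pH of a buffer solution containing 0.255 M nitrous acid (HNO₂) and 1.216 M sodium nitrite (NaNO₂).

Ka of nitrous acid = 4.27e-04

pKa = -log(4.27e-04) = 3.37. pH = pKa + log([A⁻]/[HA]) = 3.37 + log(1.216/0.255)

pH = 4.05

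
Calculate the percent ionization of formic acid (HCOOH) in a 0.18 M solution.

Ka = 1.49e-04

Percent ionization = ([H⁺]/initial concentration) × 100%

Using Ka equilibrium: x² + Ka×x - Ka×C = 0. Solving: [H⁺] = 5.1048e-03. Percent = (5.1048e-03/0.18) × 100

Percent ionization = 2.84%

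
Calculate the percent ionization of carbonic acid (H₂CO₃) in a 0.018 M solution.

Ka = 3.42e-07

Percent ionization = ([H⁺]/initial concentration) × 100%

Using Ka equilibrium: x² + Ka×x - Ka×C = 0. Solving: [H⁺] = 7.8289e-05. Percent = (7.8289e-05/0.018) × 100

Percent ionization = 0.435%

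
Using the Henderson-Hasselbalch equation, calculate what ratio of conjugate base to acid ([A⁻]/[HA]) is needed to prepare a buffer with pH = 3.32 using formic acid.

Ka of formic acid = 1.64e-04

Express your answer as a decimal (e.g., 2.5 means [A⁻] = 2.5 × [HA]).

pKa = -log(1.64e-04) = 3.7852. pH = pKa + log([A⁻]/[HA]), so log([A⁻]/[HA]) = pH − pKa = 3.32 − 3.7852 = -0.4652. [A⁻]/[HA] = 10^(-0.4652) = 0.343

[A⁻]/[HA] = 0.343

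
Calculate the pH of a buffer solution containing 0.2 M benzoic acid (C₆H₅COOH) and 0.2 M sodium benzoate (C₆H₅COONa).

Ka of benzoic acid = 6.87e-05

pKa = -log(6.87e-05) = 4.16. pH = pKa + log([A⁻]/[HA]) = 4.16 + log(0.2/0.2)

pH = 4.16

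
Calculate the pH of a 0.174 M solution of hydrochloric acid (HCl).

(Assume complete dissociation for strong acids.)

[H⁺] = 0.174 M for strong acid. pH = -log[H⁺] = -log(0.174)

pH = 0.76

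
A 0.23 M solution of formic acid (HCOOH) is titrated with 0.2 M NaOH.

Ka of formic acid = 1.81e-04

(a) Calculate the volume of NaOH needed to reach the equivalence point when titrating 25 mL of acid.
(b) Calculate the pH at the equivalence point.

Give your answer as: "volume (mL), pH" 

moles acid = 0.23 × 25/1000 = 0.00575 mol; V_base = moles/0.2 × 1000 = 28.7 mL. At equivalence only the conjugate base is present: [A⁻] = 0.00575/0.054 = 1.0698e-01 M. Kb = Kw/Ka = 5.52e-11; [OH⁻] = √(Kb × [A⁻]) = 2.4311e-06; pOH = 5.61; pH = 14 - pOH = 8.39.

V = 28.7 mL, pH = 8.39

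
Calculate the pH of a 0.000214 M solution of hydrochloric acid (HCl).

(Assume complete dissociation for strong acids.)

[H⁺] = 0.000214 M for strong acid. pH = -log[H⁺] = -log(0.000214)

pH = 3.67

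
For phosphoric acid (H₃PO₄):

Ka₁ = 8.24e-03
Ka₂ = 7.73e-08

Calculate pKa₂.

pKa₂ = -log(Ka₂) = -log(7.73e-08) = 7.11.

pK_{a2} = 7.11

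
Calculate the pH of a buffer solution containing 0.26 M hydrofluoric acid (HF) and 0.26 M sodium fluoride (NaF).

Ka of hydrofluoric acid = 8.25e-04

pKa = -log(8.25e-04) = 3.08. pH = pKa + log([A⁻]/[HA]) = 3.08 + log(0.26/0.26)

pH = 3.08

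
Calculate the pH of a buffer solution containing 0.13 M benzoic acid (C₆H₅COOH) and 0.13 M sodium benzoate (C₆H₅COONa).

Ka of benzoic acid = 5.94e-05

pKa = -log(5.94e-05) = 4.23. pH = pKa + log([A⁻]/[HA]) = 4.23 + log(0.13/0.13)

pH = 4.23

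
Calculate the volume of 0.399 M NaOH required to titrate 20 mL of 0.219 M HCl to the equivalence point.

At equivalence: moles acid = moles base. moles HCl = 0.219 × 20/1000 = 0.00438 mol. V_base = moles / 0.399 × 1000 = 11.0 mL.

V_{base} = 11.0 mL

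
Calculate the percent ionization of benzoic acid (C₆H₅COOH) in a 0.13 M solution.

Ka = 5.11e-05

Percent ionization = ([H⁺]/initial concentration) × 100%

Using Ka equilibrium: x² + Ka×x - Ka×C = 0. Solving: [H⁺] = 2.5520e-03. Percent = (2.5520e-03/0.13) × 100

Percent ionization = 1.96%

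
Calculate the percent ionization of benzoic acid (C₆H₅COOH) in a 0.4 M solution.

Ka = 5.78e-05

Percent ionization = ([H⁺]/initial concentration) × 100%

Using Ka equilibrium: x² + Ka×x - Ka×C = 0. Solving: [H⁺] = 4.7795e-03. Percent = (4.7795e-03/0.4) × 100

Percent ionization = 1.19%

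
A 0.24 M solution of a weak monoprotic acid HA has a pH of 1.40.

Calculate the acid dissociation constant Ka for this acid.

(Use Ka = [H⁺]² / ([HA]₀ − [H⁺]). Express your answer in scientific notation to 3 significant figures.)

[H⁺] = 10^(−pH) = 10^(−1.40) = 3.981e-02 M. For HA ⇌ H⁺ + A⁻, Ka = [H⁺][A⁻]/[HA] = [H⁺]² / ([HA]₀ − [H⁺]) = (3.981e-02)² / (0.24 − 3.981e-02) = 7.92e-03.

K_a = 7.92e-03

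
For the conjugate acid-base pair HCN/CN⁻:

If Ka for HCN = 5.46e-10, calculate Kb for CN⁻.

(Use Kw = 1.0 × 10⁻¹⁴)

For a conjugate pair Ka × Kb = Kw, so Kb = Kw/Ka = 1.0 × 10⁻¹⁴ / 5.46e-10 = 1.83e-05.

K_b = 1.83e-05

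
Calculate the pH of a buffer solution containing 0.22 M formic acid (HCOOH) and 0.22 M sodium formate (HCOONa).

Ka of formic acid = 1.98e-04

pKa = -log(1.98e-04) = 3.70. pH = pKa + log([A⁻]/[HA]) = 3.70 + log(0.22/0.22)

pH = 3.70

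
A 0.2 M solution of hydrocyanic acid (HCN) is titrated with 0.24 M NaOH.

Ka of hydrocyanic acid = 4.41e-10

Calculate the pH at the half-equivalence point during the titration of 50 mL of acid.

At half-equivalence [HA] = [A⁻], so Henderson-Hasselbalch gives pH = pKa = -log(4.41e-10) = 9.36.

pH = pKa = 9.36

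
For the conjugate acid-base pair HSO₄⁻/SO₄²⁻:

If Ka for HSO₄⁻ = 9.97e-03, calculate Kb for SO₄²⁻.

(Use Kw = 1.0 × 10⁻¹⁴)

For a conjugate pair Ka × Kb = Kw, so Kb = Kw/Ka = 1.0 × 10⁻¹⁴ / 9.97e-03 = 1.00e-12.

K_b = 1.00e-12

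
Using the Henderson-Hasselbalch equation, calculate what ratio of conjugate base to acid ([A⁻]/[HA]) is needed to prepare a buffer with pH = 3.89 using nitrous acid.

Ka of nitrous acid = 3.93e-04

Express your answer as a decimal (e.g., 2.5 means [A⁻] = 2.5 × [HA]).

pKa = -log(3.93e-04) = 3.4056. pH = pKa + log([A⁻]/[HA]), so log([A⁻]/[HA]) = pH − pKa = 3.89 − 3.4056 = 0.4844. [A⁻]/[HA] = 10^(0.4844) = 3.05

[A⁻]/[HA] = 3.05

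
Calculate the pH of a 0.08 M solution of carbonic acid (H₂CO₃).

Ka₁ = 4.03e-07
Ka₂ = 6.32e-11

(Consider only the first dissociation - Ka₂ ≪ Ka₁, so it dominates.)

First dissociation dominates. From Ka₁ = [H⁺][HA⁻]/[H₂A], x² + Ka₁·x − Ka₁·C = 0 with C = 0.08 M and Ka₁ = 4.03e-07. Solving: [H⁺] = (−Ka₁ + √(Ka₁² + 4·Ka₁·C)) / 2 = 1.7935e-04 M. pH = -log(1.7935e-04) = 3.75.

pH = 3.75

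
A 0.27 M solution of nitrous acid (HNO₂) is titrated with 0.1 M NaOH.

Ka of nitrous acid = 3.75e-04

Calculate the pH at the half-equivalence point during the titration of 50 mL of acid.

At half-equivalence [HA] = [A⁻], so Henderson-Hasselbalch gives pH = pKa = -log(3.75e-04) = 3.43.

pH = pKa = 3.43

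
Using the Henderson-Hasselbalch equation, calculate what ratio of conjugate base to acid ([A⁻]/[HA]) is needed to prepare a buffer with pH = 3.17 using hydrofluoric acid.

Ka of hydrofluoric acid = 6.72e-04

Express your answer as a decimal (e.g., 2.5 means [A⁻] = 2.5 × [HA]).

pKa = -log(6.72e-04) = 3.1726. pH = pKa + log([A⁻]/[HA]), so log([A⁻]/[HA]) = pH − pKa = 3.17 − 3.1726 = -0.0026. [A⁻]/[HA] = 10^(-0.0026) = 0.994

[A⁻]/[HA] = 0.994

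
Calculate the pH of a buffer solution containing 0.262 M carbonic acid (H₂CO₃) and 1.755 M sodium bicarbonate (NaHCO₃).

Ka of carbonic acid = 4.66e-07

pKa = -log(4.66e-07) = 6.33. pH = pKa + log([A⁻]/[HA]) = 6.33 + log(1.755/0.262)

pH = 7.16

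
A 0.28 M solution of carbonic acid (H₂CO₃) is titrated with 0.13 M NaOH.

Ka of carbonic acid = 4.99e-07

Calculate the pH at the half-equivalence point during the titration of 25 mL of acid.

At half-equivalence [HA] = [A⁻], so Henderson-Hasselbalch gives pH = pKa = -log(4.99e-07) = 6.30.

pH = pKa = 6.30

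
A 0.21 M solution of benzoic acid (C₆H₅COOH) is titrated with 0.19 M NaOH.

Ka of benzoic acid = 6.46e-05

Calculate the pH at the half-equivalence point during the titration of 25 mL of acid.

At half-equivalence [HA] = [A⁻], so Henderson-Hasselbalch gives pH = pKa = -log(6.46e-05) = 4.19.

pH = pKa = 4.19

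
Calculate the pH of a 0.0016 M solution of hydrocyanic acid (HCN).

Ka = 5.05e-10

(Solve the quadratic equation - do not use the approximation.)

x² + Ka×x - Ka×C = 0. Using quadratic formula: [H⁺] = 8.9864e-07

pH = 6.05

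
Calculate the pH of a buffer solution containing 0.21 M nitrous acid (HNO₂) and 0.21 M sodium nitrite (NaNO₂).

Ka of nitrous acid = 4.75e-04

pKa = -log(4.75e-04) = 3.32. pH = pKa + log([A⁻]/[HA]) = 3.32 + log(0.21/0.21)

pH = 3.32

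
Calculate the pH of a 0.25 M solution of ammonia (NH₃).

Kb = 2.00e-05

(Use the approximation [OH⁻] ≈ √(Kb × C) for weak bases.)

[OH⁻] = √(Kb × C) = √(2.00e-05 × 0.25) = 2.2361e-03. pOH = 2.65, pH = 14 - pOH

pH = 11.35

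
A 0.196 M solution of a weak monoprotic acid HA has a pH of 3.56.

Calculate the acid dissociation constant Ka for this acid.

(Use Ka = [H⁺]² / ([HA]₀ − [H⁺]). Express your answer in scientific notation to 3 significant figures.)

[H⁺] = 10^(−pH) = 10^(−3.56) = 2.754e-04 M. For HA ⇌ H⁺ + A⁻, Ka = [H⁺][A⁻]/[HA] = [H⁺]² / ([HA]₀ − [H⁺]) = (2.754e-04)² / (0.196 − 2.754e-04) = 3.88e-07.

K_a = 3.88e-07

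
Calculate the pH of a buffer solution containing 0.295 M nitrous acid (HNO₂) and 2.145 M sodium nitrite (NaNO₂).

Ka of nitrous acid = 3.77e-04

pKa = -log(3.77e-04) = 3.42. pH = pKa + log([A⁻]/[HA]) = 3.42 + log(2.145/0.295)

pH = 4.29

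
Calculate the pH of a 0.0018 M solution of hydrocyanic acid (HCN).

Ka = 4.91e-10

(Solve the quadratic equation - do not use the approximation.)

x² + Ka×x - Ka×C = 0. Using quadratic formula: [H⁺] = 9.3986e-07

pH = 6.03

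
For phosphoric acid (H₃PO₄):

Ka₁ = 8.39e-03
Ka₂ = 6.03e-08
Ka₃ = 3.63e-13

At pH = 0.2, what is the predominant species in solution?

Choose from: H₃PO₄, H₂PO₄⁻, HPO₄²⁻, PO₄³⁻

pKa₁ = 2.08, pKa₂ = 7.22, pKa₃ = 12.44. For a polyprotic acid the predominant species crosses at each pKa: below pKa_n the protonated form dominates, above it the deprotonated form does. At pH = 0.2, the predominant species is H₃PO₄.

H₃PO₄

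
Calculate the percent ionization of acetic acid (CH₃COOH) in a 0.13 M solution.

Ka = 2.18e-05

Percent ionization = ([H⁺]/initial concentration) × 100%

Using Ka equilibrium: x² + Ka×x - Ka×C = 0. Solving: [H⁺] = 1.6726e-03. Percent = (1.6726e-03/0.13) × 100

Percent ionization = 1.29%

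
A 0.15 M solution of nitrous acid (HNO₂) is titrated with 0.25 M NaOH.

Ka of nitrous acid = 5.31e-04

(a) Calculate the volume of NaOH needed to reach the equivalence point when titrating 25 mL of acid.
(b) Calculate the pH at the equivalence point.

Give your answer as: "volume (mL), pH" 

moles acid = 0.15 × 25/1000 = 0.00375 mol; V_base = moles/0.25 × 1000 = 15.0 mL. At equivalence only the conjugate base is present: [A⁻] = 0.00375/0.040 = 9.3750e-02 M. Kb = Kw/Ka = 1.88e-11; [OH⁻] = √(Kb × [A⁻]) = 1.3287e-06; pOH = 5.88; pH = 14 - pOH = 8.12.

V = 15.0 mL, pH = 8.12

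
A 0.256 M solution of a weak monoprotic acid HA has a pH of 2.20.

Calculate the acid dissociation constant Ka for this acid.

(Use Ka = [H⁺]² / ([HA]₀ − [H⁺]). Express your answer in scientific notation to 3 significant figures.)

[H⁺] = 10^(−pH) = 10^(−2.20) = 6.310e-03 M. For HA ⇌ H⁺ + A⁻, Ka = [H⁺][A⁻]/[HA] = [H⁺]² / ([HA]₀ − [H⁺]) = (6.310e-03)² / (0.256 − 6.310e-03) = 1.59e-04.

K_a = 1.59e-04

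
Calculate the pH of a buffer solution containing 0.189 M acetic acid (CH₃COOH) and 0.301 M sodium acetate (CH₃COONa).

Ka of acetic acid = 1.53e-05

pKa = -log(1.53e-05) = 4.82. pH = pKa + log([A⁻]/[HA]) = 4.82 + log(0.301/0.189)

pH = 5.02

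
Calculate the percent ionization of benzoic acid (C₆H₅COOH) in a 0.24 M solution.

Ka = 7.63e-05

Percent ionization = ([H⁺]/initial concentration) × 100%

Using Ka equilibrium: x² + Ka×x - Ka×C = 0. Solving: [H⁺] = 4.2413e-03. Percent = (4.2413e-03/0.24) × 100

Percent ionization = 1.77%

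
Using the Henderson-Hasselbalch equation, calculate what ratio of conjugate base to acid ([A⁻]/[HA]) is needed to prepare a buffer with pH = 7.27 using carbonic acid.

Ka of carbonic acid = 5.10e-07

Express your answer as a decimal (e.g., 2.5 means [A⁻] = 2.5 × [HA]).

pKa = -log(5.10e-07) = 6.2924. pH = pKa + log([A⁻]/[HA]), so log([A⁻]/[HA]) = pH − pKa = 7.27 − 6.2924 = 0.9776. [A⁻]/[HA] = 10^(0.9776) = 9.50

[A⁻]/[HA] = 9.50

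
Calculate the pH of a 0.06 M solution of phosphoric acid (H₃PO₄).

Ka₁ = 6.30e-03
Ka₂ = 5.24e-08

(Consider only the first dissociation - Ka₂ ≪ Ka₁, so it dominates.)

First dissociation dominates. From Ka₁ = [H⁺][HA⁻]/[H₂A], x² + Ka₁·x − Ka₁·C = 0 with C = 0.06 M and Ka₁ = 6.30e-03. Solving: [H⁺] = (−Ka₁ + √(Ka₁² + 4·Ka₁·C)) / 2 = 1.6546e-02 M. pH = -log(1.6546e-02) = 1.78.

pH = 1.78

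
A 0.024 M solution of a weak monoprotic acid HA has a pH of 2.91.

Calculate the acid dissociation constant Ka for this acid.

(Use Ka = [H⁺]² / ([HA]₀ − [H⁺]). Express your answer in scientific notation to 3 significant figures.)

[H⁺] = 10^(−pH) = 10^(−2.91) = 1.230e-03 M. For HA ⇌ H⁺ + A⁻, Ka = [H⁺][A⁻]/[HA] = [H⁺]² / ([HA]₀ − [H⁺]) = (1.230e-03)² / (0.024 − 1.230e-03) = 6.65e-05.

K_a = 6.65e-05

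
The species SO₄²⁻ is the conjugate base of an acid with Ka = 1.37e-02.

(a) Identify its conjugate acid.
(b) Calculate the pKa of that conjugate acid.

(a) The conjugate acid is formed by adding one H⁺ to SO₄²⁻, giving HSO₄⁻. (b) pKa = -log(Ka) = -log(1.37e-02) = 1.86.

Conjugate acid: HSO₄⁻; pK_a = 1.86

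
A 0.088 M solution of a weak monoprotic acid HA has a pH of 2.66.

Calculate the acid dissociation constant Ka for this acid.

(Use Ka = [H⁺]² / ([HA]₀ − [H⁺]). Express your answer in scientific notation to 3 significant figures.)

[H⁺] = 10^(−pH) = 10^(−2.66) = 2.188e-03 M. For HA ⇌ H⁺ + A⁻, Ka = [H⁺][A⁻]/[HA] = [H⁺]² / ([HA]₀ − [H⁺]) = (2.188e-03)² / (0.088 − 2.188e-03) = 5.58e-05.

K_a = 5.58e-05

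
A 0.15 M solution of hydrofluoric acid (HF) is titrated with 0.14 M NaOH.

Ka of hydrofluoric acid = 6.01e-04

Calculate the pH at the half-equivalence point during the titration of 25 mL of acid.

At half-equivalence [HA] = [A⁻], so Henderson-Hasselbalch gives pH = pKa = -log(6.01e-04) = 3.22.

pH = pKa = 3.22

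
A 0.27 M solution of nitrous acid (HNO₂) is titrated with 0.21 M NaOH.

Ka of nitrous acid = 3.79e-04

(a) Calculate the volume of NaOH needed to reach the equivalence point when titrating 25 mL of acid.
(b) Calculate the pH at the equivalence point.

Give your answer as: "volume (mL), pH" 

moles acid = 0.27 × 25/1000 = 0.00675 mol; V_base = moles/0.21 × 1000 = 32.1 mL. At equivalence only the conjugate base is present: [A⁻] = 0.00675/0.057 = 1.1812e-01 M. Kb = Kw/Ka = 2.64e-11; [OH⁻] = √(Kb × [A⁻]) = 1.7654e-06; pOH = 5.75; pH = 14 - pOH = 8.25.

V = 32.1 mL, pH = 8.25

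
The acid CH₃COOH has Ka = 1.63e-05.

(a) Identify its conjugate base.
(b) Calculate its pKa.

(a) The conjugate base is formed by removing one H⁺ from CH₃COOH, giving CH₃COO⁻. (b) pKa = -log(Ka) = -log(1.63e-05) = 4.79.

Conjugate base: CH₃COO⁻; pK_a = 4.79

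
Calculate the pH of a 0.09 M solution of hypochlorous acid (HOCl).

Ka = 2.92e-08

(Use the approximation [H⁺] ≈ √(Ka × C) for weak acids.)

[H⁺] = √(Ka × C) = √(2.92e-08 × 0.09) = 5.1264e-05. pH = -log(5.1264e-05)

pH = 4.29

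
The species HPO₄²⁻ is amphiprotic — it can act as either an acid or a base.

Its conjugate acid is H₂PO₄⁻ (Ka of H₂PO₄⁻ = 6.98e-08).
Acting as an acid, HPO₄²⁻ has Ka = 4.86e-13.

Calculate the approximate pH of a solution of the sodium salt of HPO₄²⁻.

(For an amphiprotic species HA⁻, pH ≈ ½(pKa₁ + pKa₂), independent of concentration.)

pKa₁ = -log(6.98e-08) = 7.16; pKa₂ = -log(4.86e-13) = 12.31. For an amphiprotic species, pH ≈ ½(pKa₁ + pKa₂) = ½(7.16 + 12.31) = 9.73.

pH = 9.73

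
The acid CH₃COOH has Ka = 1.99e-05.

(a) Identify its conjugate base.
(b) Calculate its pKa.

(a) The conjugate base is formed by removing one H⁺ from CH₃COOH, giving CH₃COO⁻. (b) pKa = -log(Ka) = -log(1.99e-05) = 4.70.

Conjugate base: CH₃COO⁻; pK_a = 4.70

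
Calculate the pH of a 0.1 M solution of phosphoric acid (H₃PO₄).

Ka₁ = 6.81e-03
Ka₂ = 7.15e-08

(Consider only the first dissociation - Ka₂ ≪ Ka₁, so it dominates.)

First dissociation dominates. From Ka₁ = [H⁺][HA⁻]/[H₂A], x² + Ka₁·x − Ka₁·C = 0 with C = 0.1 M and Ka₁ = 6.81e-03. Solving: [H⁺] = (−Ka₁ + √(Ka₁² + 4·Ka₁·C)) / 2 = 2.2912e-02 M. pH = -log(2.2912e-02) = 1.64.

pH = 1.64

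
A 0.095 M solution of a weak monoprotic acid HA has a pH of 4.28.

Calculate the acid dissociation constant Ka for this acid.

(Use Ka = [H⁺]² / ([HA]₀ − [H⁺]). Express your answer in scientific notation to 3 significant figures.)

[H⁺] = 10^(−pH) = 10^(−4.28) = 5.248e-05 M. For HA ⇌ H⁺ + A⁻, Ka = [H⁺][A⁻]/[HA] = [H⁺]² / ([HA]₀ − [H⁺]) = (5.248e-05)² / (0.095 − 5.248e-05) = 2.90e-08.

K_a = 2.90e-08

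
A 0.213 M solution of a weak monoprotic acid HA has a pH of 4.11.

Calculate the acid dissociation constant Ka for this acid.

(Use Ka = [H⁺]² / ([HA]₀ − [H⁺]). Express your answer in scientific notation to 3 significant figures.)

[H⁺] = 10^(−pH) = 10^(−4.11) = 7.762e-05 M. For HA ⇌ H⁺ + A⁻, Ka = [H⁺][A⁻]/[HA] = [H⁺]² / ([HA]₀ − [H⁺]) = (7.762e-05)² / (0.213 − 7.762e-05) = 2.83e-08.

K_a = 2.83e-08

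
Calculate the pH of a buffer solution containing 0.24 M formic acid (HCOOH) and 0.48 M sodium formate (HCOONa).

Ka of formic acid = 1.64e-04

pKa = -log(1.64e-04) = 3.79. pH = pKa + log([A⁻]/[HA]) = 3.79 + log(0.48/0.24)

pH = 4.09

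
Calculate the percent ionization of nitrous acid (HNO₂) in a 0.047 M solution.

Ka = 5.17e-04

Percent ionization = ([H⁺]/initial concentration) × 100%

Using Ka equilibrium: x² + Ka×x - Ka×C = 0. Solving: [H⁺] = 4.6777e-03. Percent = (4.6777e-03/0.047) × 100

Percent ionization = 9.95%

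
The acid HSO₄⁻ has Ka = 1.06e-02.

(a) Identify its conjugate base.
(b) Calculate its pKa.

(a) The conjugate base is formed by removing one H⁺ from HSO₄⁻, giving SO₄²⁻. (b) pKa = -log(Ka) = -log(1.06e-02) = 1.97.

Conjugate base: SO₄²⁻; pK_a = 1.97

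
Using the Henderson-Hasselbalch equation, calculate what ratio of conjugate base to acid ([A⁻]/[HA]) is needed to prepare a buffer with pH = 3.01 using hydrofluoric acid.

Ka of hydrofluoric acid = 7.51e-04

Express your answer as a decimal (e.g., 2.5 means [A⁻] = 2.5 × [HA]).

pKa = -log(7.51e-04) = 3.1244. pH = pKa + log([A⁻]/[HA]), so log([A⁻]/[HA]) = pH − pKa = 3.01 − 3.1244 = -0.1144. [A⁻]/[HA] = 10^(-0.1144) = 0.768

[A⁻]/[HA] = 0.768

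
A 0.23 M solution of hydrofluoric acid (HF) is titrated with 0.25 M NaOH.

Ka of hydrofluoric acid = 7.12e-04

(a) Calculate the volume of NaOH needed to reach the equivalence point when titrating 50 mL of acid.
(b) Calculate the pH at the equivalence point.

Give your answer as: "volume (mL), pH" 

moles acid = 0.23 × 50/1000 = 0.0115 mol; V_base = moles/0.25 × 1000 = 46.0 mL. At equivalence only the conjugate base is present: [A⁻] = 0.0115/0.096 = 1.1979e-01 M. Kb = Kw/Ka = 1.40e-11; [OH⁻] = √(Kb × [A⁻]) = 1.2971e-06; pOH = 5.89; pH = 14 - pOH = 8.11.

V = 46.0 mL, pH = 8.11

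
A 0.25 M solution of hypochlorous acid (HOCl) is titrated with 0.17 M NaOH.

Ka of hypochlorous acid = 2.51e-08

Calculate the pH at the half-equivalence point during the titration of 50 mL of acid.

At half-equivalence [HA] = [A⁻], so Henderson-Hasselbalch gives pH = pKa = -log(2.51e-08) = 7.60.

pH = pKa = 7.60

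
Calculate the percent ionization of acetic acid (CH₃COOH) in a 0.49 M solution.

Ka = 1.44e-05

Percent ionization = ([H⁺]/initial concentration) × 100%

Using Ka equilibrium: x² + Ka×x - Ka×C = 0. Solving: [H⁺] = 2.6491e-03. Percent = (2.6491e-03/0.49) × 100

Percent ionization = 0.541%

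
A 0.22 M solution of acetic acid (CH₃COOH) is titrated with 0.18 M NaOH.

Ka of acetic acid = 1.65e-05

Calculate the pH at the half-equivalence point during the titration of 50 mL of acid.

At half-equivalence [HA] = [A⁻], so Henderson-Hasselbalch gives pH = pKa = -log(1.65e-05) = 4.78.

pH = pKa = 4.78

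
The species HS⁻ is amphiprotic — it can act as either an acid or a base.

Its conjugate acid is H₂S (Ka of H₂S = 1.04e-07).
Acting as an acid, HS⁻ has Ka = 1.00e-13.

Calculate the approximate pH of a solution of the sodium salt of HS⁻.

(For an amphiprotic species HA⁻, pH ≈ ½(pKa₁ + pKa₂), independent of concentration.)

pKa₁ = -log(1.04e-07) = 6.98; pKa₂ = -log(1.00e-13) = 13.00. For an amphiprotic species, pH ≈ ½(pKa₁ + pKa₂) = ½(6.98 + 13.00) = 9.99.

pH = 9.99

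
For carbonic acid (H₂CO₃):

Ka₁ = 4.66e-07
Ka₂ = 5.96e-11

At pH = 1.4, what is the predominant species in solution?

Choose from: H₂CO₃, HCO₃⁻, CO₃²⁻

pKa₁ = 6.33, pKa₂ = 10.22. For a polyprotic acid the predominant species crosses at each pKa: below pKa_n the protonated form dominates, above it the deprotonated form does. At pH = 1.4, the predominant species is H₂CO₃.

H₂CO₃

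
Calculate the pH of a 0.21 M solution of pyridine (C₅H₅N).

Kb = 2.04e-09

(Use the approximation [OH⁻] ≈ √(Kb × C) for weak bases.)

[OH⁻] = √(Kb × C) = √(2.04e-09 × 0.21) = 2.0698e-05. pOH = 4.68, pH = 14 - pOH

pH = 9.32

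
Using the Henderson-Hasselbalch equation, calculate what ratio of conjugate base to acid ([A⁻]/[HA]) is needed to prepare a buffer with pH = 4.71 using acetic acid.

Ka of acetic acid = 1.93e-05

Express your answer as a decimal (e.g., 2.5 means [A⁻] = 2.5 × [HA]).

pKa = -log(1.93e-05) = 4.7144. pH = pKa + log([A⁻]/[HA]), so log([A⁻]/[HA]) = pH − pKa = 4.71 − 4.7144 = -0.0044. [A⁻]/[HA] = 10^(-0.0044) = 0.990

[A⁻]/[HA] = 0.990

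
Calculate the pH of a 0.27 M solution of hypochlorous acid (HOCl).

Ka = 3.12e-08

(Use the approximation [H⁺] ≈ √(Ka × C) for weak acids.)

[H⁺] = √(Ka × C) = √(3.12e-08 × 0.27) = 9.1782e-05. pH = -log(9.1782e-05)

pH = 4.04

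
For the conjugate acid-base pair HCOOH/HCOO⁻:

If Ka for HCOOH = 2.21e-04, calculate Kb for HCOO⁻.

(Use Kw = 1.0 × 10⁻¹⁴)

For a conjugate pair Ka × Kb = Kw, so Kb = Kw/Ka = 1.0 × 10⁻¹⁴ / 2.21e-04 = 4.52e-11.

K_b = 4.52e-11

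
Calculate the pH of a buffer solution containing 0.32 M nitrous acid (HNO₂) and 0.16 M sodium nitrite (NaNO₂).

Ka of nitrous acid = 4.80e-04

pKa = -log(4.80e-04) = 3.32. pH = pKa + log([A⁻]/[HA]) = 3.32 + log(0.16/0.32)

pH = 3.02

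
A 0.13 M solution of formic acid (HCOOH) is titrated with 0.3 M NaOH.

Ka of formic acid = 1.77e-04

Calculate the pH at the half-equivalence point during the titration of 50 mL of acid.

At half-equivalence [HA] = [A⁻], so Henderson-Hasselbalch gives pH = pKa = -log(1.77e-04) = 3.75.

pH = pKa = 3.75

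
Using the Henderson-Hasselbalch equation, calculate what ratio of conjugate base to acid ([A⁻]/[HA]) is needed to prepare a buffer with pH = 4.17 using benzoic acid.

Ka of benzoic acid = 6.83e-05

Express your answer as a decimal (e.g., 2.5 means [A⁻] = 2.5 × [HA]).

pKa = -log(6.83e-05) = 4.1656. pH = pKa + log([A⁻]/[HA]), so log([A⁻]/[HA]) = pH − pKa = 4.17 − 4.1656 = 0.0044. [A⁻]/[HA] = 10^(0.0044) = 1.01

[A⁻]/[HA] = 1.01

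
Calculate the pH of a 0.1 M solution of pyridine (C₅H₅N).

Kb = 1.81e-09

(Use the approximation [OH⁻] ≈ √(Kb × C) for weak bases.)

[OH⁻] = √(Kb × C) = √(1.81e-09 × 0.1) = 1.3454e-05. pOH = 4.87, pH = 14 - pOH

pH = 9.13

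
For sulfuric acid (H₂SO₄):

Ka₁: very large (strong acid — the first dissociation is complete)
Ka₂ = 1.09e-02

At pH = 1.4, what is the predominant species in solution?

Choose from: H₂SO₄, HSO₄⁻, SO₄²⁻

The first dissociation is complete, so H₂SO₄ itself is never the predominant species in water; pKa₂ = -log(1.09e-02) = 1.96. For a polyprotic acid the predominant species crosses at each pKa: below pKa_n the protonated form dominates, above it the deprotonated form does. At pH = 1.4, the predominant species is HSO₄⁻.

HSO₄⁻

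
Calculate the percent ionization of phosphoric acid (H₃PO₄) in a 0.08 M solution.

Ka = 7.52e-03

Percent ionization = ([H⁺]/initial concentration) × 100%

Using Ka equilibrium: x² + Ka×x - Ka×C = 0. Solving: [H⁺] = 2.1054e-02. Percent = (2.1054e-02/0.08) × 100

Percent ionization = 26.3%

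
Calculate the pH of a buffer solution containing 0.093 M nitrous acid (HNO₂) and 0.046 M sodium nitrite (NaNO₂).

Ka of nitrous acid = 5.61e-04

pKa = -log(5.61e-04) = 3.25. pH = pKa + log([A⁻]/[HA]) = 3.25 + log(0.046/0.093)

pH = 2.95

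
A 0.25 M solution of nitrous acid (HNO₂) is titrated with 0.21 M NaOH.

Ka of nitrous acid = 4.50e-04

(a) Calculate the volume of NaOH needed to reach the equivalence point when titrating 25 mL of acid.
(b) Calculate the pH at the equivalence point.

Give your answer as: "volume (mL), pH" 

moles acid = 0.25 × 25/1000 = 0.00625 mol; V_base = moles/0.21 × 1000 = 29.8 mL. At equivalence only the conjugate base is present: [A⁻] = 0.00625/0.055 = 1.1413e-01 M. Kb = Kw/Ka = 2.22e-11; [OH⁻] = √(Kb × [A⁻]) = 1.5926e-06; pOH = 5.80; pH = 14 - pOH = 8.20.

V = 29.8 mL, pH = 8.20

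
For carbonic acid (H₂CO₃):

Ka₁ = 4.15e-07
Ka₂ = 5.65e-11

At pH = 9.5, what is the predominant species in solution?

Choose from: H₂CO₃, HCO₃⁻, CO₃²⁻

pKa₁ = 6.38, pKa₂ = 10.25. For a polyprotic acid the predominant species crosses at each pKa: below pKa_n the protonated form dominates, above it the deprotonated form does. At pH = 9.5, the predominant species is HCO₃⁻.

HCO₃⁻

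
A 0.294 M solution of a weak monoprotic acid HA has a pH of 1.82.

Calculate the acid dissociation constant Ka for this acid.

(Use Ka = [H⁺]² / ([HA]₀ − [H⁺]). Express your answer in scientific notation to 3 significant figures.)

[H⁺] = 10^(−pH) = 10^(−1.82) = 1.514e-02 M. For HA ⇌ H⁺ + A⁻, Ka = [H⁺][A⁻]/[HA] = [H⁺]² / ([HA]₀ − [H⁺]) = (1.514e-02)² / (0.294 − 1.514e-02) = 8.21e-04.

K_a = 8.21e-04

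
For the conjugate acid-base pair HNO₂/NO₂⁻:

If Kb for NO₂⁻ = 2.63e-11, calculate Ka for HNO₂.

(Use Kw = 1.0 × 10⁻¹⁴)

For a conjugate pair Ka × Kb = Kw, so Ka = Kw/Kb = 1.0 × 10⁻¹⁴ / 2.63e-11 = 3.80e-04.

K_a = 3.80e-04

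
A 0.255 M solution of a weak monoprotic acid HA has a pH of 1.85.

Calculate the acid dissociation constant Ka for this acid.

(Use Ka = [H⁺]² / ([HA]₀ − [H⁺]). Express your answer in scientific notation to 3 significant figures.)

[H⁺] = 10^(−pH) = 10^(−1.85) = 1.413e-02 M. For HA ⇌ H⁺ + A⁻, Ka = [H⁺][A⁻]/[HA] = [H⁺]² / ([HA]₀ − [H⁺]) = (1.413e-02)² / (0.255 − 1.413e-02) = 8.28e-04.

K_a = 8.28e-04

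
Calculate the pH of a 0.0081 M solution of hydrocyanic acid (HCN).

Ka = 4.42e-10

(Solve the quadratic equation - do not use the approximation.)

x² + Ka×x - Ka×C = 0. Using quadratic formula: [H⁺] = 1.8919e-06

pH = 5.72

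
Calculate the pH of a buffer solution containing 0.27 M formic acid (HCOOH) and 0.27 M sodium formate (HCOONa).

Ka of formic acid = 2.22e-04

pKa = -log(2.22e-04) = 3.65. pH = pKa + log([A⁻]/[HA]) = 3.65 + log(0.27/0.27)

pH = 3.65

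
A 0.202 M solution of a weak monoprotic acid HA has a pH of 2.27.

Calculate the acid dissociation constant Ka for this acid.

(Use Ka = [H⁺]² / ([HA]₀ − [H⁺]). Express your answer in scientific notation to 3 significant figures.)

[H⁺] = 10^(−pH) = 10^(−2.27) = 5.370e-03 M. For HA ⇌ H⁺ + A⁻, Ka = [H⁺][A⁻]/[HA] = [H⁺]² / ([HA]₀ − [H⁺]) = (5.370e-03)² / (0.202 − 5.370e-03) = 1.47e-04.

K_a = 1.47e-04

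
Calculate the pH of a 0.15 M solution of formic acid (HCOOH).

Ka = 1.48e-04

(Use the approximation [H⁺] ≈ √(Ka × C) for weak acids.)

[H⁺] = √(Ka × C) = √(1.48e-04 × 0.15) = 4.7117e-03. pH = -log(4.7117e-03)

pH = 2.33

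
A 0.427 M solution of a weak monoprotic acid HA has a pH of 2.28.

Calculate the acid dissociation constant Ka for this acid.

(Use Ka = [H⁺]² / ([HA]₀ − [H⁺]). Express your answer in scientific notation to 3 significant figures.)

[H⁺] = 10^(−pH) = 10^(−2.28) = 5.248e-03 M. For HA ⇌ H⁺ + A⁻, Ka = [H⁺][A⁻]/[HA] = [H⁺]² / ([HA]₀ − [H⁺]) = (5.248e-03)² / (0.427 − 5.248e-03) = 6.53e-05.

K_a = 6.53e-05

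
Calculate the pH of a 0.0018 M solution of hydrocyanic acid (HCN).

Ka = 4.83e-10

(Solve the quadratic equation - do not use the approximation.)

x² + Ka×x - Ka×C = 0. Using quadratic formula: [H⁺] = 9.3217e-07

pH = 6.03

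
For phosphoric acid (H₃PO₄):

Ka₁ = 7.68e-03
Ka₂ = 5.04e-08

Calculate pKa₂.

pKa₂ = -log(Ka₂) = -log(5.04e-08) = 7.30.

pK_{a2} = 7.30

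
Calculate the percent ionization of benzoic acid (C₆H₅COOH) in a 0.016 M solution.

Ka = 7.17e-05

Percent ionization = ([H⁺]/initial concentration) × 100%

Using Ka equilibrium: x² + Ka×x - Ka×C = 0. Solving: [H⁺] = 1.0358e-03. Percent = (1.0358e-03/0.016) × 100

Percent ionization = 6.47%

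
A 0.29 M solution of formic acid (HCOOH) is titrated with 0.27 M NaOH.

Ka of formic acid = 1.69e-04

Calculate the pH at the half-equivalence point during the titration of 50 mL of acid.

At half-equivalence [HA] = [A⁻], so Henderson-Hasselbalch gives pH = pKa = -log(1.69e-04) = 3.77.

pH = pKa = 3.77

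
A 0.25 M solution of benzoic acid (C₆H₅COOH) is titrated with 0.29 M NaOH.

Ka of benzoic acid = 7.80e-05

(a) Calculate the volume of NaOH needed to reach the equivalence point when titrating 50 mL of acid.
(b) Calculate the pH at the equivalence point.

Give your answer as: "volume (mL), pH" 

moles acid = 0.25 × 50/1000 = 0.0125 mol; V_base = moles/0.29 × 1000 = 43.1 mL. At equivalence only the conjugate base is present: [A⁻] = 0.0125/0.093 = 1.3426e-01 M. Kb = Kw/Ka = 1.28e-10; [OH⁻] = √(Kb × [A⁻]) = 4.1488e-06; pOH = 5.38; pH = 14 - pOH = 8.62.

V = 43.1 mL, pH = 8.62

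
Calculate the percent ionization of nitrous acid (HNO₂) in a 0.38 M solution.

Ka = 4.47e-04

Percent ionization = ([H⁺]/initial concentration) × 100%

Using Ka equilibrium: x² + Ka×x - Ka×C = 0. Solving: [H⁺] = 1.2811e-02. Percent = (1.2811e-02/0.38) × 100

Percent ionization = 3.37%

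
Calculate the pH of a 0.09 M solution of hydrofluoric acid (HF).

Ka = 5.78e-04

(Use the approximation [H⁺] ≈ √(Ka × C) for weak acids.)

[H⁺] = √(Ka × C) = √(5.78e-04 × 0.09) = 7.2125e-03. pH = -log(7.2125e-03)

pH = 2.14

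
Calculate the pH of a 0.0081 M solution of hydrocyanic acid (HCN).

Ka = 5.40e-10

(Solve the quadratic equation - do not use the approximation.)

x² + Ka×x - Ka×C = 0. Using quadratic formula: [H⁺] = 2.0911e-06

pH = 5.68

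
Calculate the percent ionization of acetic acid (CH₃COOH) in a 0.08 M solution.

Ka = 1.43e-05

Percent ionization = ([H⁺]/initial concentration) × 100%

Using Ka equilibrium: x² + Ka×x - Ka×C = 0. Solving: [H⁺] = 1.0625e-03. Percent = (1.0625e-03/0.08) × 100

Percent ionization = 1.33%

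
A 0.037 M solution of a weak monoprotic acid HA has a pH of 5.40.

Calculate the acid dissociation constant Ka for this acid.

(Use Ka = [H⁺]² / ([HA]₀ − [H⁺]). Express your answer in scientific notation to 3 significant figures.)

[H⁺] = 10^(−pH) = 10^(−5.40) = 3.981e-06 M. For HA ⇌ H⁺ + A⁻, Ka = [H⁺][A⁻]/[HA] = [H⁺]² / ([HA]₀ − [H⁺]) = (3.981e-06)² / (0.037 − 3.981e-06) = 4.28e-10.

K_a = 4.28e-10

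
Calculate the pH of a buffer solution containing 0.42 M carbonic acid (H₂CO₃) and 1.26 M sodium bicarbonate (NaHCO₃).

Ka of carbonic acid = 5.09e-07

pKa = -log(5.09e-07) = 6.29. pH = pKa + log([A⁻]/[HA]) = 6.29 + log(1.26/0.42)

pH = 6.77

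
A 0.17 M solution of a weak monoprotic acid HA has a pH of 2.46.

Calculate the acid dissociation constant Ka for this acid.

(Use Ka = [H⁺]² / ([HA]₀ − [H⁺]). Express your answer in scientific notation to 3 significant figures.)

[H⁺] = 10^(−pH) = 10^(−2.46) = 3.467e-03 M. For HA ⇌ H⁺ + A⁻, Ka = [H⁺][A⁻]/[HA] = [H⁺]² / ([HA]₀ − [H⁺]) = (3.467e-03)² / (0.17 − 3.467e-03) = 7.22e-05.

K_a = 7.22e-05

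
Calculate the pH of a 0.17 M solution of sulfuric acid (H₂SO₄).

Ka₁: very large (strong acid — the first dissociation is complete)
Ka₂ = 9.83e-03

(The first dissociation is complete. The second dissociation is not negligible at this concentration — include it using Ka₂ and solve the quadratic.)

First dissociation is complete: [H⁺]₀ = [HSO₄⁻]₀ = C = 0.17 M. Second dissociation HSO₄⁻ ⇌ H⁺ + SO₄²⁻: let x = [SO₄²⁻]. Ka₂ = (C + x)·x / (C − x) = 9.83e-03 → x² + (C + Ka₂)·x − Ka₂·C = 0 → x² + 0.17983·x − 1.671e-03 = 0. x = (−0.17983 + √(0.17983² + 4 × 1.671e-03)) / 2 = 8.8565e-03 M. [H⁺] = C + x = 0.17 + 8.8565e-03 = 1.7886e-01 M. pH = -log(1.7886e-01) = 0.75.

pH = 0.75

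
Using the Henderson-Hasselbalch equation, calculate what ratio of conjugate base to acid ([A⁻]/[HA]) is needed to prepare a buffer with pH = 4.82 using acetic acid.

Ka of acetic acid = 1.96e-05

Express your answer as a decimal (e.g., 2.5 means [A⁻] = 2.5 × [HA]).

pKa = -log(1.96e-05) = 4.7077. pH = pKa + log([A⁻]/[HA]), so log([A⁻]/[HA]) = pH − pKa = 4.82 − 4.7077 = 0.1123. [A⁻]/[HA] = 10^(0.1123) = 1.29

[A⁻]/[HA] = 1.29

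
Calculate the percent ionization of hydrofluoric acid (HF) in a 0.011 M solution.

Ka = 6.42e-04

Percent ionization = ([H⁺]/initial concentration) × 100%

Using Ka equilibrium: x² + Ka×x - Ka×C = 0. Solving: [H⁺] = 2.3558e-03. Percent = (2.3558e-03/0.011) × 100

Percent ionization = 21.4%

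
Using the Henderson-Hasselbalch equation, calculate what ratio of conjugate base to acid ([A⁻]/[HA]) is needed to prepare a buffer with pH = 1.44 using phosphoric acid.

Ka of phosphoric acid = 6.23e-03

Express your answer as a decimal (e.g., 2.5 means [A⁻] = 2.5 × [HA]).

pKa = -log(6.23e-03) = 2.2055. pH = pKa + log([A⁻]/[HA]), so log([A⁻]/[HA]) = pH − pKa = 1.44 − 2.2055 = -0.7655. [A⁻]/[HA] = 10^(-0.7655) = 0.172

[A⁻]/[HA] = 0.172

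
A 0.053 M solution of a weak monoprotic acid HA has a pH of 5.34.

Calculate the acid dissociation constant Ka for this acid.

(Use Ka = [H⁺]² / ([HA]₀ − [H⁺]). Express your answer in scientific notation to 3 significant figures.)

[H⁺] = 10^(−pH) = 10^(−5.34) = 4.571e-06 M. For HA ⇌ H⁺ + A⁻, Ka = [H⁺][A⁻]/[HA] = [H⁺]² / ([HA]₀ − [H⁺]) = (4.571e-06)² / (0.053 − 4.571e-06) = 3.94e-10.

K_a = 3.94e-10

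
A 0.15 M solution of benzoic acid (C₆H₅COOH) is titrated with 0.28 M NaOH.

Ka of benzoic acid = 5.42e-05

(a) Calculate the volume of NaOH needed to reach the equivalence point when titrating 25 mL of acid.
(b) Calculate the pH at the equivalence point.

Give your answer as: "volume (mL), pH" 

moles acid = 0.15 × 25/1000 = 0.00375 mol; V_base = moles/0.28 × 1000 = 13.4 mL. At equivalence only the conjugate base is present: [A⁻] = 0.00375/0.038 = 9.7674e-02 M. Kb = Kw/Ka = 1.85e-10; [OH⁻] = √(Kb × [A⁻]) = 4.2451e-06; pOH = 5.37; pH = 14 - pOH = 8.63.

V = 13.4 mL, pH = 8.63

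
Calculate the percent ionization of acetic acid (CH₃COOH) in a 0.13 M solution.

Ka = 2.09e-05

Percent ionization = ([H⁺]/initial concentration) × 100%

Using Ka equilibrium: x² + Ka×x - Ka×C = 0. Solving: [H⁺] = 1.6379e-03. Percent = (1.6379e-03/0.13) × 100

Percent ionization = 1.26%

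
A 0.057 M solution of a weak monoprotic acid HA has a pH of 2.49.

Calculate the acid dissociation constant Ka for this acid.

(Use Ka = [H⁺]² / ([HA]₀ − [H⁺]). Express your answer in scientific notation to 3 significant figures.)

[H⁺] = 10^(−pH) = 10^(−2.49) = 3.236e-03 M. For HA ⇌ H⁺ + A⁻, Ka = [H⁺][A⁻]/[HA] = [H⁺]² / ([HA]₀ − [H⁺]) = (3.236e-03)² / (0.057 − 3.236e-03) = 1.95e-04.

K_a = 1.95e-04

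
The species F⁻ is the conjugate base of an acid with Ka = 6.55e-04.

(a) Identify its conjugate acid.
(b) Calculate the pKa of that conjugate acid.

(a) The conjugate acid is formed by adding one H⁺ to F⁻, giving HF. (b) pKa = -log(Ka) = -log(6.55e-04) = 3.18.

Conjugate acid: HF; pK_a = 3.18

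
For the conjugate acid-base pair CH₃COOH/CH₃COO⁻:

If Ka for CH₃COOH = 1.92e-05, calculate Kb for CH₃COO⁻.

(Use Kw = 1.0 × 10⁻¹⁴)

For a conjugate pair Ka × Kb = Kw, so Kb = Kw/Ka = 1.0 × 10⁻¹⁴ / 1.92e-05 = 5.21e-10.

K_b = 5.21e-10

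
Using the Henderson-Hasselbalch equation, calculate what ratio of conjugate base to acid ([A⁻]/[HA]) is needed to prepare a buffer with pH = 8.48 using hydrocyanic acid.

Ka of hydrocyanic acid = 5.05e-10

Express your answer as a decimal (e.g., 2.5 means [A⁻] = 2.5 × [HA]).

pKa = -log(5.05e-10) = 9.2967. pH = pKa + log([A⁻]/[HA]), so log([A⁻]/[HA]) = pH − pKa = 8.48 − 9.2967 = -0.8167. [A⁻]/[HA] = 10^(-0.8167) = 0.153

[A⁻]/[HA] = 0.153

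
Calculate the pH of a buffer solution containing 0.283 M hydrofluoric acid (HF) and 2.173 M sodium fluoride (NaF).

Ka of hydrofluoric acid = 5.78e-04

pKa = -log(5.78e-04) = 3.24. pH = pKa + log([A⁻]/[HA]) = 3.24 + log(2.173/0.283)

pH = 4.12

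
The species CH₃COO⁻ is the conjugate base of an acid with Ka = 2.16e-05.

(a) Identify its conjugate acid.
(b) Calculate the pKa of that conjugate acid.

(a) The conjugate acid is formed by adding one H⁺ to CH₃COO⁻, giving CH₃COOH. (b) pKa = -log(Ka) = -log(2.16e-05) = 4.67.

Conjugate acid: CH₃COOH; pK_a = 4.67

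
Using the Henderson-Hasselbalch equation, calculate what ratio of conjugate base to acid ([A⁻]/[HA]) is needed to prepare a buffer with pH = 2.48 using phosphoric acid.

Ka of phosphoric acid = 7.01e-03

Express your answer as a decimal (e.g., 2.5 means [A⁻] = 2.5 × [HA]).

pKa = -log(7.01e-03) = 2.1543. pH = pKa + log([A⁻]/[HA]), so log([A⁻]/[HA]) = pH − pKa = 2.48 − 2.1543 = 0.3257. [A⁻]/[HA] = 10^(0.3257) = 2.12

[A⁻]/[HA] = 2.12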